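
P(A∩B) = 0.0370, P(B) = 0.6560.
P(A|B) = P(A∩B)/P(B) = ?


P(A|B) = 0.0370/0.6560 = 0.0564

P(A|B) = 0.0564


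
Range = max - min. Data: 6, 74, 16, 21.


Max = 74, Min = 6
Range = 74 - 6 = 68

Range = 68


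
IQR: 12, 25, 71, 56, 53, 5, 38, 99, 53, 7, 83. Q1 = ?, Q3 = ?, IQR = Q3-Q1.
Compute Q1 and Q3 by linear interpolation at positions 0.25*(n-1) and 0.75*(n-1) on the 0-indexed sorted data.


Sorted: 5, 7, 12, 25, 38, 53, 53, 56, 71, 83, 99
Q1 (25th %ile) = 18.5000
Q3 (75th %ile) = 63.5000
IQR = 63.5000 - 18.5000 = 45.0000

IQR = 45.0000


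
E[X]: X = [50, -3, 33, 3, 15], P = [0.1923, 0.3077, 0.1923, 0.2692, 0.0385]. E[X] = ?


E[X] = 50*0.1923 - 3*0.3077 + 33*0.1923 + 3*0.2692 + 15*0.0385
= 9.6150 - 0.9231 + 6.3459 + 0.8076 + 0.5775
= 16.4229

E[X] = 16.4229


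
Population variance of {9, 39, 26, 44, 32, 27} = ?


Mean = 29.5000
Squared deviations: 420.2500, 90.2500, 12.2500, 210.2500, 6.2500, 6.2500
Sum = 745.5000
Variance = 745.5000/6 = 124.2500

Variance = 124.2500


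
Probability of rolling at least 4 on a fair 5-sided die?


Favorable outcomes (roll ≥ 4): 2
Total outcomes = 5
P = 2/5 = 0.4000

P = 0.4000


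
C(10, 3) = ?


C(10,3) = 10!/(3! × 7!)
= 3628800/(6 × 5040)
= 120

C(10,3) = 120


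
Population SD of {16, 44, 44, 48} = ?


Mean = 38.0000
Variance = 164.0000
SD = sqrt(164.0000) = 12.8062

SD = 12.8062


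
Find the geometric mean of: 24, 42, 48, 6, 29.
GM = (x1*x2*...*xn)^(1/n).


Product = 24 × 42 × 48 × 6 × 29 = 8418816
GM = 8418816^(1/5) = 24.2689

GM = 24.2689


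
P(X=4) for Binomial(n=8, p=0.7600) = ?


C(8,4) = 70
p^4 = 0.333622
(1-p)^4 = 0.003318
P = 70 * 0.333622 * 0.003318 = 0.0775

P(X=4) = 0.0775


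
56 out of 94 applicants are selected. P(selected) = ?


P = 56/94 = 0.5957

P = 0.5957


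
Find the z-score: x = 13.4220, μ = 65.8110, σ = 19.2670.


z = (13.4220 - 65.8110)/19.2670
= -52.3890/19.2670
= -2.7191

z = -2.7191


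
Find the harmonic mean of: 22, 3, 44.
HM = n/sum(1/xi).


Sum of reciprocals = 1/22 + 1/3 + 1/44 = 0.401515
HM = 3/0.401515 = 7.4717

HM = 7.4717


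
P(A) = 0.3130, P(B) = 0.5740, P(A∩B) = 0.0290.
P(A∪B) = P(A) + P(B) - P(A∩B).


P(A∪B) = 0.3130 + 0.5740 - 0.0290
= 0.8870 - 0.0290
= 0.8580

P(A∪B) = 0.8580


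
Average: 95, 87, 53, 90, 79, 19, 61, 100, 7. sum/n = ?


Sum = 95 + 87 + 53 + 90 + 79 + 19 + 61 + 100 + 7 = 591
n = 9
Mean = 591/9 = 65.6667

Mean = 65.6667


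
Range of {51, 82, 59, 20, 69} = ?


Max = 82, Min = 20
Range = 82 - 20 = 62

Range = 62


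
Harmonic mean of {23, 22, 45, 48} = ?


Sum of reciprocals = 1/23 + 1/22 + 1/45 + 1/48 = 0.131988
HM = 4/0.131988 = 30.3057

HM = 30.3057


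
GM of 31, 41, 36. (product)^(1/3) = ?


Product = 31 × 41 × 36 = 45756
GM = 45756^(1/3) = 35.7670

GM = 35.7670


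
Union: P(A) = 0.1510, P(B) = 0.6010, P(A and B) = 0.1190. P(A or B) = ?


P(A∪B) = 0.1510 + 0.6010 - 0.1190
= 0.7520 - 0.1190
= 0.6330

P(A∪B) = 0.6330


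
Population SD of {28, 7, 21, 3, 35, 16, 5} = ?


Mean = 16.4286
Variance = 128.5306
SD = sqrt(128.5306) = 11.3371

SD = 11.3371


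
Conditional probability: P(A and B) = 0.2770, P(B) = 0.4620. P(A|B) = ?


P(A|B) = 0.2770/0.4620 = 0.5996

P(A|B) = 0.5996


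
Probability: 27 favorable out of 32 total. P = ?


P = 27/32 = 0.8438

P = 0.8438


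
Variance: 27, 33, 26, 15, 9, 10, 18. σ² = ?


Mean = 19.7143
Squared deviations: 53.0816, 176.5102, 39.5102, 22.2245, 114.7959, 94.3673, 2.9388
Sum = 503.4286
Variance = 503.4286/7 = 71.9184

Variance = 71.9184


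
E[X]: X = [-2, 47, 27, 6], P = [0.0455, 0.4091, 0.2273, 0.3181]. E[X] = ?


E[X] = -2*0.0455 + 47*0.4091 + 27*0.2273 + 6*0.3181
= -0.0910 + 19.2277 + 6.1371 + 1.9086
= 27.1824

E[X] = 27.1824


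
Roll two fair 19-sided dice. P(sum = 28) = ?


Total outcomes = 19×19 = 361
Favorable (sum = 28): 11
P = 11/361 = 0.0305

P = 0.0305


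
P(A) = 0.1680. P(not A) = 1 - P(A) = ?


P(not A) = 1 - 0.1680 = 0.8320

P(not A) = 0.8320


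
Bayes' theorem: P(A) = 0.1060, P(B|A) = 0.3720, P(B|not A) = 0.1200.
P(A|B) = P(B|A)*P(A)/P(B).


P(B) = P(B|A)*P(A) + P(B|A')*P(A')
= 0.3720*0.1060 + 0.1200*0.8940
= 0.039432 + 0.107280 = 0.146712
P(A|B) = 0.039432/0.146712 = 0.2688

P(A|B) = 0.2688


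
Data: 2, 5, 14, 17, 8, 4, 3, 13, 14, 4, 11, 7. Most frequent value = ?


Frequencies: 2:1, 3:1, 4:2, 5:1, 7:1, 8:1, 11:1, 13:1, 14:2, 17:1
Max frequency = 2
Mode = 4, 14

Mode = 4, 14


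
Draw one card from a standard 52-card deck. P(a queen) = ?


4 queens in 52 cards
P = 4/52 = 0.0769

P = 0.0769


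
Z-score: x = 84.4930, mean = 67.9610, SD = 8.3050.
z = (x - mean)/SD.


z = (84.4930 - 67.9610)/8.3050
= 16.5320/8.3050
= 1.9906

z = 1.9906


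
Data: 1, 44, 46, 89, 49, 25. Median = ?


Sorted: 1, 25, 44, 46, 49, 89
n = 6 (even)
Middle values: 44 and 46
Median = (44+46)/2 = 45.0000

Median = 45.0000


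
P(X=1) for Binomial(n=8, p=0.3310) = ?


C(8,1) = 8
p^1 = 0.331000
(1-p)^7 = 0.059977
P = 8 * 0.331000 * 0.059977 = 0.1588

P(X=1) = 0.1588


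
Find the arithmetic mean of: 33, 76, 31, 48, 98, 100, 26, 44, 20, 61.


Sum = 33 + 76 + 31 + 48 + 98 + 100 + 26 + 44 + 20 + 61 = 537
n = 10
Mean = 537/10 = 53.7000

Mean = 53.7000


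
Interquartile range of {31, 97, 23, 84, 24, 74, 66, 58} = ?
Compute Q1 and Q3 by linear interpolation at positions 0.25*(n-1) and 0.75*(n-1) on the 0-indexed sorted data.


Sorted: 23, 24, 31, 58, 66, 74, 84, 97
Q1 (25th %ile) = 29.2500
Q3 (75th %ile) = 76.5000
IQR = 76.5000 - 29.2500 = 47.2500

IQR = 47.2500


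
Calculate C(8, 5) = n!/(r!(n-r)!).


C(8,5) = 8!/(5! × 3!)
= 40320/(120 × 6)
= 56

C(8,5) = 56


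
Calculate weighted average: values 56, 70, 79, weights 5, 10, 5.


Numerator = 56*5 + 70*10 + 79*5 = 1375
Denominator = 5 + 10 + 5 = 20
WM = 1375/20 = 68.7500

WM = 68.7500


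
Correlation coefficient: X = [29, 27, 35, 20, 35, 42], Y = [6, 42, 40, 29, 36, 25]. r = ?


Mean X = 31.3333, Mean Y = 29.6667
SD X = 6.992059, SD Y = 12.119773
Cov = 3.444444
r = 3.444444/(6.992059*12.119773) = 0.0406

r = 0.0406


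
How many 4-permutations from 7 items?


P(7,4) = 7!/3!
= 5040/6
= 840

P(7,4) = 840


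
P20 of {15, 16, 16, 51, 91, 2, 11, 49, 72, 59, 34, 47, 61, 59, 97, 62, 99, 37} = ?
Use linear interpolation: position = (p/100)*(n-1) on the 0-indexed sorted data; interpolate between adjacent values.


Sorted: 2, 11, 15, 16, 16, 34, 37, 47, 49, 51, 59, 59, 61, 62, 72, 91, 97, 99
n = 18
Index = 20/100 * 17 = 3.4000
Lower = data[3] = 16, Upper = data[4] = 16
P20 = 16 + 0.4000*(0) = 16.0000

P20 = 16.0000


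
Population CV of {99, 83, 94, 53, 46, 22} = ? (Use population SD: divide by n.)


Mean = 66.1667
SD = 27.8892
CV = (27.8892/66.1667)*100 = 42.1499%

CV = 42.1499%


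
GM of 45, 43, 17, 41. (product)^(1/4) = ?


Product = 45 × 43 × 17 × 41 = 1348695
GM = 1348695^(1/4) = 34.0783

GM = 34.0783


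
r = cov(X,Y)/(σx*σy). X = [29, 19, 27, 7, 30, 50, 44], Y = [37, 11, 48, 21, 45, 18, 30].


Mean X = 29.4286, Mean Y = 30.0000
SD X = 13.382901, SD Y = 13.005493
Cov = 16.428571
r = 16.428571/(13.382901*13.005493) = 0.0944

r = 0.0944


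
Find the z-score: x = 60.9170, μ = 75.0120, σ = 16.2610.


z = (60.9170 - 75.0120)/16.2610
= -14.0950/16.2610
= -0.8668

z = -0.8668


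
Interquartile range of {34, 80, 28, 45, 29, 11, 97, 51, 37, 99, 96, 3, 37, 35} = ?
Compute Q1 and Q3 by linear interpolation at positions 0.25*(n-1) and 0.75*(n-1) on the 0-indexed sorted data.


Sorted: 3, 11, 28, 29, 34, 35, 37, 37, 45, 51, 80, 96, 97, 99
Q1 (25th %ile) = 30.2500
Q3 (75th %ile) = 72.7500
IQR = 72.7500 - 30.2500 = 42.5000

IQR = 42.5000


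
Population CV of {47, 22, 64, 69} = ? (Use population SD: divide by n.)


Mean = 50.5000
SD = 18.3644
CV = (18.3644/50.5000)*100 = 36.3651%

CV = 36.3651%


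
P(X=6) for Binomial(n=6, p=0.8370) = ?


C(6,6) = 1
p^6 = 0.343837
(1-p)^0 = 1.000000
P = 1 * 0.343837 * 1.000000 = 0.3438

P(X=6) = 0.3438


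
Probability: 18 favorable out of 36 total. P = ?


P = 18/36 = 0.5000

P = 0.5000


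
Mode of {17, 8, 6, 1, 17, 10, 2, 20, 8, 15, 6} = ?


Frequencies: 1:1, 2:1, 6:2, 8:2, 10:1, 15:1, 17:2, 20:1
Max frequency = 2
Mode = 6, 8, 17

Mode = 6, 8, 17


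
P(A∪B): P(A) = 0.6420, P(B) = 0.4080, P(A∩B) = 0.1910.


P(A∪B) = 0.6420 + 0.4080 - 0.1910
= 1.0500 - 0.1910
= 0.8590

P(A∪B) = 0.8590


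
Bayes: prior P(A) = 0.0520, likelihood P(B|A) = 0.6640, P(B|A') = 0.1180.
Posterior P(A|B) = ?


P(B) = P(B|A)*P(A) + P(B|A')*P(A')
= 0.6640*0.0520 + 0.1180*0.9480
= 0.034528 + 0.111864 = 0.146392
P(A|B) = 0.034528/0.146392 = 0.2359

P(A|B) = 0.2359


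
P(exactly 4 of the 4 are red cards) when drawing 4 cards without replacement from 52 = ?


Hypergeometric: P(X=4) = C(26,4)·C(26,0) / C(52,4)
= 14950 × 1 / 270725
= 14950/270725 = 0.0552

P = 0.0552


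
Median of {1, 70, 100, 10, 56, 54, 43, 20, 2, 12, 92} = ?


Sorted: 1, 2, 10, 12, 20, 43, 54, 56, 70, 92, 100
n = 11 (odd)
Middle value = 43

Median = 43


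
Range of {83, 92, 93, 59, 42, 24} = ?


Max = 93, Min = 24
Range = 93 - 24 = 69

Range = 69


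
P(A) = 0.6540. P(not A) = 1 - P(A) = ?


P(not A) = 1 - 0.6540 = 0.3460

P(not A) = 0.3460


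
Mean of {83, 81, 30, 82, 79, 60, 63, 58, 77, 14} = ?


Sum = 83 + 81 + 30 + 82 + 79 + 60 + 63 + 58 + 77 + 14 = 627
n = 10
Mean = 627/10 = 62.7000

Mean = 62.7000


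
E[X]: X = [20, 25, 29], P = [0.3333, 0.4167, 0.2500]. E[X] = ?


E[X] = 20*0.3333 + 25*0.4167 + 29*0.2500
= 6.6660 + 10.4175 + 7.2500
= 24.3335

E[X] = 24.3335


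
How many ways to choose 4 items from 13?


C(13,4) = 13!/(4! × 9!)
= 6227020800/(24 × 362880)
= 715

C(13,4) = 715


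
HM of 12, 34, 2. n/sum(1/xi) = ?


Sum of reciprocals = 1/12 + 1/34 + 1/2 = 0.612745
HM = 3/0.612745 = 4.8960

HM = 4.8960


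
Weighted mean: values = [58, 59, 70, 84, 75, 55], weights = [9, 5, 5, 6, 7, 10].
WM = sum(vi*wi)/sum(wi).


Numerator = 58*9 + 59*5 + 70*5 + 84*6 + 75*7 + 55*10 = 2746
Denominator = 9 + 5 + 5 + 6 + 7 + 10 = 42
WM = 2746/42 = 65.3810

WM = 65.3810


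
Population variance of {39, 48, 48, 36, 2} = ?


Mean = 34.6000
Squared deviations: 19.3600, 179.5600, 179.5600, 1.9600, 1062.7600
Sum = 1443.2000
Variance = 1443.2000/5 = 288.6400

Variance = 288.6400


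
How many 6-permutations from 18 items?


P(18,6) = 18!/12!
= 6402373705728000/479001600
= 13366080

P(18,6) = 13366080


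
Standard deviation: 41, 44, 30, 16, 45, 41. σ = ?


Mean = 36.1667
Variance = 105.1389
SD = sqrt(105.1389) = 10.2537

SD = 10.2537


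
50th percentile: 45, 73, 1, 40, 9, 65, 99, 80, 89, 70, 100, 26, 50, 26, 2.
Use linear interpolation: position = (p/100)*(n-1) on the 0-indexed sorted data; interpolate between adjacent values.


Sorted: 1, 2, 9, 26, 26, 40, 45, 50, 65, 70, 73, 80, 89, 99, 100
n = 15
Index = 50/100 * 14 = 7.0000
Lower = data[7] = 50, Upper = data[8] = 65
P50 = 50 + 0*(15) = 50.0000

P50 = 50.0000


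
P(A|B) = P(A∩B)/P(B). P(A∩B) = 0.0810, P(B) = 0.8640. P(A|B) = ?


P(A|B) = 0.0810/0.8640 = 0.0938

P(A|B) = 0.0938


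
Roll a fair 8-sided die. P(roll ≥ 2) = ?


Favorable outcomes (roll ≥ 2): 7
Total outcomes = 8
P = 7/8 = 0.8750

P = 0.8750


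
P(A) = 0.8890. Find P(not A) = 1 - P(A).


P(not A) = 1 - 0.8890 = 0.1110

P(not A) = 0.1110


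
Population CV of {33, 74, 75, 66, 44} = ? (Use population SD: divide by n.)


Mean = 58.4000
SD = 16.9068
CV = (16.9068/58.4000)*100 = 28.9500%

CV = 28.9500%


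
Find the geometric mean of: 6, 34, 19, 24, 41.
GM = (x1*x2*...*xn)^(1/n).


Product = 6 × 34 × 19 × 24 × 41 = 3813984
GM = 3813984^(1/5) = 20.7146

GM = 20.7146


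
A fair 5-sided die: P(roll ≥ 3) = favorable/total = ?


Favorable outcomes (roll ≥ 3): 3
Total outcomes = 5
P = 3/5 = 0.6000

P = 0.6000


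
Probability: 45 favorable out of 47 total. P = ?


P = 45/47 = 0.9574

P = 0.9574


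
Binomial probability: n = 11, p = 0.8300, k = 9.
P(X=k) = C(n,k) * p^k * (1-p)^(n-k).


C(11,9) = 55
p^9 = 0.186940
(1-p)^2 = 0.028900
P = 55 * 0.186940 * 0.028900 = 0.2971

P(X=9) = 0.2971


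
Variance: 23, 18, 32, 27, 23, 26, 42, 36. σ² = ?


Mean = 28.3750
Squared deviations: 28.8906, 107.6406, 13.1406, 1.8906, 28.8906, 5.6406, 185.6406, 58.1406
Sum = 429.8750
Variance = 429.8750/8 = 53.7344

Variance = 53.7344


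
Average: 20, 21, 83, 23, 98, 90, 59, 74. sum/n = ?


Sum = 20 + 21 + 83 + 23 + 98 + 90 + 59 + 74 = 468
n = 8
Mean = 468/8 = 58.5000

Mean = 58.5000


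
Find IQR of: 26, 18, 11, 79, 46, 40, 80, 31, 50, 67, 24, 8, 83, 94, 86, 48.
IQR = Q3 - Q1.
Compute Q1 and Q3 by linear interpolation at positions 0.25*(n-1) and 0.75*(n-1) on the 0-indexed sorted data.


Sorted: 8, 11, 18, 24, 26, 31, 40, 46, 48, 50, 67, 79, 80, 83, 86, 94
Q1 (25th %ile) = 25.5000
Q3 (75th %ile) = 79.2500
IQR = 79.2500 - 25.5000 = 53.7500

IQR = 53.7500


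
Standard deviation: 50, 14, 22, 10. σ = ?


Mean = 24.0000
Variance = 244.0000
SD = sqrt(244.0000) = 15.6205

SD = 15.6205


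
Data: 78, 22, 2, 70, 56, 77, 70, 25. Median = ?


Sorted: 2, 22, 25, 56, 70, 70, 77, 78
n = 8 (even)
Middle values: 56 and 70
Median = (56+70)/2 = 63.0000

Median = 63.0000


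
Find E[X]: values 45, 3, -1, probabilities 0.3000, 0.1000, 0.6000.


E[X] = 45*0.3000 + 3*0.1000 - 1*0.6000
= 13.5000 + 0.3000 - 0.6000
= 13.2000

E[X] = 13.2000


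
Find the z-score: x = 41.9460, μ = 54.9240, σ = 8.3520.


z = (41.9460 - 54.9240)/8.3520
= -12.9780/8.3520
= -1.5539

z = -1.5539


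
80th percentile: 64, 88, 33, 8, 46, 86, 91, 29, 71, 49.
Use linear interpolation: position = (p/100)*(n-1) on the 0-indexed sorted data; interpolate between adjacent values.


Sorted: 8, 29, 33, 46, 49, 64, 71, 86, 88, 91
n = 10
Index = 80/100 * 9 = 7.2000
Lower = data[7] = 86, Upper = data[8] = 88
P80 = 86 + 0.2000*(2) = 86.4000

P80 = 86.4000


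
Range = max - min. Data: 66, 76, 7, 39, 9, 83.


Max = 83, Min = 7
Range = 83 - 7 = 76

Range = 76


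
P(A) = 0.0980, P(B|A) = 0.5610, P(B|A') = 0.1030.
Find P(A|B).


P(B) = P(B|A)*P(A) + P(B|A')*P(A')
= 0.5610*0.0980 + 0.1030*0.9020
= 0.054978 + 0.092906 = 0.147884
P(A|B) = 0.054978/0.147884 = 0.3718

P(A|B) = 0.3718


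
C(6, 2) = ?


C(6,2) = 6!/(2! × 4!)
= 720/(2 × 24)
= 15

C(6,2) = 15


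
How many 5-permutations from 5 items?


P(5,5) = 5!/0!
= 120/1
= 120

P(5,5) = 120


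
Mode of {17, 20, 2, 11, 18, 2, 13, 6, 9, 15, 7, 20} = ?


Frequencies: 2:2, 6:1, 7:1, 9:1, 11:1, 13:1, 15:1, 17:1, 18:1, 20:2
Max frequency = 2
Mode = 2, 20

Mode = 2, 20


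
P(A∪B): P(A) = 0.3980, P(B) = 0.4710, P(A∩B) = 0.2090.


P(A∪B) = 0.3980 + 0.4710 - 0.2090
= 0.8690 - 0.2090
= 0.6600

P(A∪B) = 0.6600


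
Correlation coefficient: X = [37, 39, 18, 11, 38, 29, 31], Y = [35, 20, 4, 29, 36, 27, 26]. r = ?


Mean X = 29.0000, Mean Y = 25.2857
SD X = 9.957051, SD Y = 10.052921
Cov = 41.428571
r = 41.428571/(9.957051*10.052921) = 0.4139

r = 0.4139


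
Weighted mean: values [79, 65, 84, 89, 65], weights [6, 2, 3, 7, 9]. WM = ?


Numerator = 79*6 + 65*2 + 84*3 + 89*7 + 65*9 = 2064
Denominator = 6 + 2 + 3 + 7 + 9 = 27
WM = 2064/27 = 76.4444

WM = 76.4444


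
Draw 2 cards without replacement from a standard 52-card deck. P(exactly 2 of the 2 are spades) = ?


Hypergeometric: P(X=2) = C(13,2)·C(39,0) / C(52,2)
= 78 × 1 / 1326
= 78/1326 = 0.0588

P = 0.0588


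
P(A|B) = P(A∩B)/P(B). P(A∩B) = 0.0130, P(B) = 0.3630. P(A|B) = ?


P(A|B) = 0.0130/0.3630 = 0.0358

P(A|B) = 0.0358


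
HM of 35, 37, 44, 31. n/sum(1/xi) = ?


Sum of reciprocals = 1/35 + 1/37 + 1/44 + 1/31 = 0.110584
HM = 4/0.110584 = 36.1717

HM = 36.1717


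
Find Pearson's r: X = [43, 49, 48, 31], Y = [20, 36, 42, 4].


Mean X = 42.7500, Mean Y = 25.5000
SD X = 7.154544, SD Y = 14.790199
Cov = 100.875000
r = 100.875000/(7.154544*14.790199) = 0.9533

r = 0.9533


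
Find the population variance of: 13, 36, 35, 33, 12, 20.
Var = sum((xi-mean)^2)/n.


Mean = 24.8333
Squared deviations: 140.0278, 124.6944, 103.3611, 66.6944, 164.6944, 23.3611
Sum = 622.8333
Variance = 622.8333/6 = 103.8056

Variance = 103.8056


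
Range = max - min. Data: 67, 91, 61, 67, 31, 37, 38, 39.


Max = 91, Min = 31
Range = 91 - 31 = 60

Range = 60


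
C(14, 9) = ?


C(14,9) = 14!/(9! × 5!)
= 87178291200/(362880 × 120)
= 2002

C(14,9) = 2002


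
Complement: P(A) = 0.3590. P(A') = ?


P(not A) = 1 - 0.3590 = 0.6410

P(not A) = 0.6410


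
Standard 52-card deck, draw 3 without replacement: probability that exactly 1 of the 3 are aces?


Hypergeometric: P(X=1) = C(4,1)·C(48,2) / C(52,3)
= 4 × 1128 / 22100
= 4512/22100 = 0.2042

P = 0.2042


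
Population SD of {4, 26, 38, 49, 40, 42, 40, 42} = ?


Mean = 35.1250
Variance = 174.3594
SD = sqrt(174.3594) = 13.2045

SD = 13.2045


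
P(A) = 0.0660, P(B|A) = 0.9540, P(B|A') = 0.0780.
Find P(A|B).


P(B) = P(B|A)*P(A) + P(B|A')*P(A')
= 0.9540*0.0660 + 0.0780*0.9340
= 0.062964 + 0.072852 = 0.135816
P(A|B) = 0.062964/0.135816 = 0.4636

P(A|B) = 0.4636


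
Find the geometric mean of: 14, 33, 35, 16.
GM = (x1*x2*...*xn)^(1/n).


Product = 14 × 33 × 35 × 16 = 258720
GM = 258720^(1/4) = 22.5532

GM = 22.5532


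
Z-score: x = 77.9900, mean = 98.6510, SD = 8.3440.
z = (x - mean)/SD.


z = (77.9900 - 98.6510)/8.3440
= -20.6610/8.3440
= -2.4762

z = -2.4762


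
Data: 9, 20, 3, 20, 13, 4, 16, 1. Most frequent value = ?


Frequencies: 1:1, 3:1, 4:1, 9:1, 13:1, 16:1, 20:2
Max frequency = 2
Mode = 20

Mode = 20


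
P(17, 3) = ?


P(17,3) = 17!/14!
= 355687428096000/87178291200
= 4080

P(17,3) = 4080


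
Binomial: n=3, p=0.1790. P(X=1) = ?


C(3,1) = 3
p^1 = 0.179000
(1-p)^2 = 0.674041
P = 3 * 0.179000 * 0.674041 = 0.3620

P(X=1) = 0.3620


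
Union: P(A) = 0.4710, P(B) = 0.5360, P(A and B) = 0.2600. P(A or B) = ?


P(A∪B) = 0.4710 + 0.5360 - 0.2600
= 1.0070 - 0.2600
= 0.7470

P(A∪B) = 0.7470


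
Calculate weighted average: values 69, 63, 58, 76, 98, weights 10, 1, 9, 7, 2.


Numerator = 69*10 + 63*1 + 58*9 + 76*7 + 98*2 = 2003
Denominator = 10 + 1 + 9 + 7 + 2 = 29
WM = 2003/29 = 69.0690

WM = 69.0690


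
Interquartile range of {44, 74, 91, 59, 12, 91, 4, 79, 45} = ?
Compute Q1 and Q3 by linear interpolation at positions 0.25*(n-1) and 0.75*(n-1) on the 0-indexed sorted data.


Sorted: 4, 12, 44, 45, 59, 74, 79, 91, 91
Q1 (25th %ile) = 44.0000
Q3 (75th %ile) = 79.0000
IQR = 79.0000 - 44.0000 = 35.0000

IQR = 35.0000


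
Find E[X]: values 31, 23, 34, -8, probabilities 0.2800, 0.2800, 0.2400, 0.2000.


E[X] = 31*0.2800 + 23*0.2800 + 34*0.2400 - 8*0.2000
= 8.6800 + 6.4400 + 8.1600 - 1.6000
= 21.6800

E[X] = 21.6800


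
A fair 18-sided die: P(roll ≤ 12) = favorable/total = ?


Favorable outcomes (roll ≤ 12): 12
Total outcomes = 18
P = 12/18 = 0.6667

P = 0.6667


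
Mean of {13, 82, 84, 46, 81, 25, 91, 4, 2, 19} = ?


Sum = 13 + 82 + 84 + 46 + 81 + 25 + 91 + 4 + 2 + 19 = 447
n = 10
Mean = 447/10 = 44.7000

Mean = 44.7000


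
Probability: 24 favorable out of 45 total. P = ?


P = 24/45 = 0.5333

P = 0.5333


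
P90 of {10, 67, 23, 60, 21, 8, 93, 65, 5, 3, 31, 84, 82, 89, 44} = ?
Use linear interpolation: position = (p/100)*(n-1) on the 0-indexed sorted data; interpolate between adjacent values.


Sorted: 3, 5, 8, 10, 21, 23, 31, 44, 60, 65, 67, 82, 84, 89, 93
n = 15
Index = 90/100 * 14 = 12.6000
Lower = data[12] = 84, Upper = data[13] = 89
P90 = 84 + 0.6000*(5) = 87.0000

P90 = 87.0000


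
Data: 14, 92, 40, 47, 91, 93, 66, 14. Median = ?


Sorted: 14, 14, 40, 47, 66, 91, 92, 93
n = 8 (even)
Middle values: 47 and 66
Median = (47+66)/2 = 56.5000

Median = 56.5000


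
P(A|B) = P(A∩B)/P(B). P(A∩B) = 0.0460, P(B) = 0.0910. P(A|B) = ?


P(A|B) = 0.0460/0.0910 = 0.5055

P(A|B) = 0.5055


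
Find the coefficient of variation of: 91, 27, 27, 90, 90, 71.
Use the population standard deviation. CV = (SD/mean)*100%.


Mean = 66.0000
SD = 28.4136
CV = (28.4136/66.0000)*100 = 43.0509%

CV = 43.0509%


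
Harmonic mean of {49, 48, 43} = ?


Sum of reciprocals = 1/49 + 1/48 + 1/43 = 0.064497
HM = 3/0.064497 = 46.5136

HM = 46.5136


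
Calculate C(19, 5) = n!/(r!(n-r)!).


C(19,5) = 19!/(5! × 14!)
= 121645100408832000/(120 × 87178291200)
= 11628

C(19,5) = 11628


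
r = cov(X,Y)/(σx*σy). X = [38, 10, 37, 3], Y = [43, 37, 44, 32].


Mean X = 22.0000, Mean Y = 39.0000
SD X = 15.700318, SD Y = 4.847680
Cov = 74.000000
r = 74.000000/(15.700318*4.847680) = 0.9723

r = 0.9723


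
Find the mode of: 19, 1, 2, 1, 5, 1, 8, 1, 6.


Frequencies: 1:4, 2:1, 5:1, 6:1, 8:1, 19:1
Max frequency = 4
Mode = 1

Mode = 1


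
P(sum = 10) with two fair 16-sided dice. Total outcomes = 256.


Total outcomes = 16×16 = 256
Favorable (sum = 10): 9
P = 9/256 = 0.0352

P = 0.0352


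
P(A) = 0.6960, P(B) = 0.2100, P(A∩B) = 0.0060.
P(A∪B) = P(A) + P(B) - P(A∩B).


P(A∪B) = 0.6960 + 0.2100 - 0.0060
= 0.9060 - 0.0060
= 0.9000

P(A∪B) = 0.9000


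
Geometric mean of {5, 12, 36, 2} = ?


Product = 5 × 12 × 36 × 2 = 4320
GM = 4320^(1/4) = 8.1072

GM = 8.1072


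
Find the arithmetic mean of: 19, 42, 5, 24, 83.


Sum = 19 + 42 + 5 + 24 + 83 = 173
n = 5
Mean = 173/5 = 34.6000

Mean = 34.6000


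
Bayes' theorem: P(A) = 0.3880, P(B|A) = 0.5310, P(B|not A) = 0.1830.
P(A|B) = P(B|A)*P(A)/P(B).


P(B) = P(B|A)*P(A) + P(B|A')*P(A')
= 0.5310*0.3880 + 0.1830*0.6120
= 0.206028 + 0.111996 = 0.318024
P(A|B) = 0.206028/0.318024 = 0.6478

P(A|B) = 0.6478


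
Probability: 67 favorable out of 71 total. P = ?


P = 67/71 = 0.9437

P = 0.9437


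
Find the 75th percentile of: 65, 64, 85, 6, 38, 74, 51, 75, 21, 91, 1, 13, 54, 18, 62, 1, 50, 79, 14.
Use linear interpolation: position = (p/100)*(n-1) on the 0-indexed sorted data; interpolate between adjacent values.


Sorted: 1, 1, 6, 13, 14, 18, 21, 38, 50, 51, 54, 62, 64, 65, 74, 75, 79, 85, 91
n = 19
Index = 75/100 * 18 = 13.5000
Lower = data[13] = 65, Upper = data[14] = 74
P75 = 65 + 0.5000*(9) = 69.5000

P75 = 69.5000


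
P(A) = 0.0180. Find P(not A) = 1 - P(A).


P(not A) = 1 - 0.0180 = 0.9820

P(not A) = 0.9820


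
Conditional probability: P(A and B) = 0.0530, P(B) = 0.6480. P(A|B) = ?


P(A|B) = 0.0530/0.6480 = 0.0818

P(A|B) = 0.0818


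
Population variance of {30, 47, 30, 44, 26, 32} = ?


Mean = 34.8333
Squared deviations: 23.3611, 148.0278, 23.3611, 84.0278, 78.0278, 8.0278
Sum = 364.8333
Variance = 364.8333/6 = 60.8056

Variance = 60.8056


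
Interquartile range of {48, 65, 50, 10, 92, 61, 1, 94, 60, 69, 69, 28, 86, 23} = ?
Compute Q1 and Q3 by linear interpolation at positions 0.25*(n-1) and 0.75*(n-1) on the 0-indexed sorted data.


Sorted: 1, 10, 23, 28, 48, 50, 60, 61, 65, 69, 69, 86, 92, 94
Q1 (25th %ile) = 33.0000
Q3 (75th %ile) = 69.0000
IQR = 69.0000 - 33.0000 = 36.0000

IQR = 36.0000


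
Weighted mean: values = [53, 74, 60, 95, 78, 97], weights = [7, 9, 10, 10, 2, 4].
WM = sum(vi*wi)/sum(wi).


Numerator = 53*7 + 74*9 + 60*10 + 95*10 + 78*2 + 97*4 = 3131
Denominator = 7 + 9 + 10 + 10 + 2 + 4 = 42
WM = 3131/42 = 74.5476

WM = 74.5476


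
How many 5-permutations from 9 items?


P(9,5) = 9!/4!
= 362880/24
= 15120

P(9,5) = 15120


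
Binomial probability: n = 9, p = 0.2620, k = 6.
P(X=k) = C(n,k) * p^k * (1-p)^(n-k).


C(9,6) = 84
p^6 = 0.000323
(1-p)^3 = 0.401947
P = 84 * 0.000323 * 0.401947 = 0.0109

P(X=6) = 0.0109


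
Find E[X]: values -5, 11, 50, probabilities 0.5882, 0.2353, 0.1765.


E[X] = -5*0.5882 + 11*0.2353 + 50*0.1765
= -2.9410 + 2.5883 + 8.8250
= 8.4723

E[X] = 8.4723


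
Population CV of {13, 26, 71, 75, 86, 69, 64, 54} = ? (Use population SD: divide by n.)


Mean = 57.2500
SD = 23.6101
CV = (23.6101/57.2500)*100 = 41.2404%

CV = 41.2404%


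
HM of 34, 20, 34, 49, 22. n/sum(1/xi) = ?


Sum of reciprocals = 1/34 + 1/20 + 1/34 + 1/49 + 1/22 = 0.174686
HM = 5/0.174686 = 28.6227

HM = 28.6227


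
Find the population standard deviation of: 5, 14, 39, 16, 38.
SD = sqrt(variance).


Mean = 22.4000
Variance = 186.6400
SD = sqrt(186.6400) = 13.6616

SD = 13.6616


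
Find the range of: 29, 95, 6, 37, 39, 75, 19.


Max = 95, Min = 6
Range = 95 - 6 = 89

Range = 89


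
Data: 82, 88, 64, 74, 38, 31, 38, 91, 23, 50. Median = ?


Sorted: 23, 31, 38, 38, 50, 64, 74, 82, 88, 91
n = 10 (even)
Middle values: 50 and 64
Median = (50+64)/2 = 57.0000

Median = 57.0000


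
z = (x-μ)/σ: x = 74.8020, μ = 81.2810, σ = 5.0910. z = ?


z = (74.8020 - 81.2810)/5.0910
= -6.4790/5.0910
= -1.2726

z = -1.2726


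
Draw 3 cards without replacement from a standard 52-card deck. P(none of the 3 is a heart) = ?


P(no hearts) = (39/52) × (38/51) × (37/50)
= 0.4135

P = 0.4135


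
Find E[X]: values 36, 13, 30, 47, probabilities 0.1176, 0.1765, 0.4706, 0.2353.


E[X] = 36*0.1176 + 13*0.1765 + 30*0.4706 + 47*0.2353
= 4.2336 + 2.2945 + 14.1180 + 11.0591
= 31.7052

E[X] = 31.7052


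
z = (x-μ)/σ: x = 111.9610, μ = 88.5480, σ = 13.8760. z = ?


z = (111.9610 - 88.5480)/13.8760
= 23.4130/13.8760
= 1.6873

z = 1.6873


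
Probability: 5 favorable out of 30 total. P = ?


P = 5/30 = 0.1667

P = 0.1667


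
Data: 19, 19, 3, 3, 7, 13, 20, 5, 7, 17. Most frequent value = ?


Frequencies: 3:2, 5:1, 7:2, 13:1, 17:1, 19:2, 20:1
Max frequency = 2
Mode = 3, 7, 19

Mode = 3, 7, 19


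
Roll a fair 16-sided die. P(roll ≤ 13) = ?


Favorable outcomes (roll ≤ 13): 13
Total outcomes = 16
P = 13/16 = 0.8125

P = 0.8125


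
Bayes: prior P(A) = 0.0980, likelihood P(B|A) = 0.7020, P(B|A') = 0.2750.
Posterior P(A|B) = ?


P(B) = P(B|A)*P(A) + P(B|A')*P(A')
= 0.7020*0.0980 + 0.2750*0.9020
= 0.068796 + 0.248050 = 0.316846
P(A|B) = 0.068796/0.316846 = 0.2171

P(A|B) = 0.2171


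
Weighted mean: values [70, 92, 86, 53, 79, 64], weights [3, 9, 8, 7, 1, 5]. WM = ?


Numerator = 70*3 + 92*9 + 86*8 + 53*7 + 79*1 + 64*5 = 2496
Denominator = 3 + 9 + 8 + 7 + 1 + 5 = 33
WM = 2496/33 = 75.6364

WM = 75.6364


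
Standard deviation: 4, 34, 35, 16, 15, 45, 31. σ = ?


Mean = 25.7143
Variance = 176.4898
SD = sqrt(176.4898) = 13.2849

SD = 13.2849


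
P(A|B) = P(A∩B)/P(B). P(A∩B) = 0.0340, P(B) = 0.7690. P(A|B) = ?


P(A|B) = 0.0340/0.7690 = 0.0442

P(A|B) = 0.0442


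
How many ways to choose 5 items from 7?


C(7,5) = 7!/(5! × 2!)
= 5040/(120 × 2)
= 21

C(7,5) = 21


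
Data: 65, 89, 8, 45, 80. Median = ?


Sorted: 8, 45, 65, 80, 89
n = 5 (odd)
Middle value = 65

Median = 65


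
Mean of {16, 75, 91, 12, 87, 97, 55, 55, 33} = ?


Sum = 16 + 75 + 91 + 12 + 87 + 97 + 55 + 55 + 33 = 521
n = 9
Mean = 521/9 = 57.8889

Mean = 57.8889


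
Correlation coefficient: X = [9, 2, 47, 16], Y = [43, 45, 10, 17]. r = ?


Mean X = 18.5000, Mean Y = 28.7500
SD X = 17.182840, SD Y = 15.465688
Cov = -227.125000
r = -227.125000/(17.182840*15.465688) = -0.8547

r = -0.8547


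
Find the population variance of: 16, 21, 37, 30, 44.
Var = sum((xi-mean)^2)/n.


Mean = 29.6000
Squared deviations: 184.9600, 73.9600, 54.7600, 0.1600, 207.3600
Sum = 521.2000
Variance = 521.2000/5 = 104.2400

Variance = 104.2400


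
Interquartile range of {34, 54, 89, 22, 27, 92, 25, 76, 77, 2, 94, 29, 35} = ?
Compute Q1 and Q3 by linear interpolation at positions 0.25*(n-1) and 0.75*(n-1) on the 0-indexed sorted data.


Sorted: 2, 22, 25, 27, 29, 34, 35, 54, 76, 77, 89, 92, 94
Q1 (25th %ile) = 27.0000
Q3 (75th %ile) = 77.0000
IQR = 77.0000 - 27.0000 = 50.0000

IQR = 50.0000


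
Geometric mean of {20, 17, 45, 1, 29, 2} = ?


Product = 20 × 17 × 45 × 1 × 29 × 2 = 887400
GM = 887400^(1/6) = 9.8029

GM = 9.8029


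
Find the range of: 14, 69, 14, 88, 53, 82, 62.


Max = 88, Min = 14
Range = 88 - 14 = 74

Range = 74


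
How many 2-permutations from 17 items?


P(17,2) = 17!/15!
= 355687428096000/1307674368000
= 272

P(17,2) = 272


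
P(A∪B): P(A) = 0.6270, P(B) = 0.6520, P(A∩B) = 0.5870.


P(A∪B) = 0.6270 + 0.6520 - 0.5870
= 1.2790 - 0.5870
= 0.6920

P(A∪B) = 0.6920


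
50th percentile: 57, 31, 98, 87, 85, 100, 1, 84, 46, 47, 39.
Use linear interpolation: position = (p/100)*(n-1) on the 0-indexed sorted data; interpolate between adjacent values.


Sorted: 1, 31, 39, 46, 47, 57, 84, 85, 87, 98, 100
n = 11
Index = 50/100 * 10 = 5.0000
Lower = data[5] = 57, Upper = data[6] = 84
P50 = 57 + 0*(27) = 57.0000

P50 = 57.0000


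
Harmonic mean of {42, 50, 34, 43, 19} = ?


Sum of reciprocals = 1/42 + 1/50 + 1/34 + 1/43 + 1/19 = 0.149109
HM = 5/0.149109 = 33.5326

HM = 33.5326


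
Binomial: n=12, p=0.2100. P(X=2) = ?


C(12,2) = 66
p^2 = 0.044100
(1-p)^10 = 0.094683
P = 66 * 0.044100 * 0.094683 = 0.2756

P(X=2) = 0.2756


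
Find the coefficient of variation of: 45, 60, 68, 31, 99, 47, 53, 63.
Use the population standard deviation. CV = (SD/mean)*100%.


Mean = 58.2500
SD = 18.8862
CV = (18.8862/58.2500)*100 = 32.4226%

CV = 32.4226%


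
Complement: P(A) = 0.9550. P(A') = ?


P(not A) = 1 - 0.9550 = 0.0450

P(not A) = 0.0450


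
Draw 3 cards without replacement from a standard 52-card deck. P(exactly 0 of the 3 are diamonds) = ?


Hypergeometric: P(X=0) = C(13,0)·C(39,3) / C(52,3)
= 1 × 9139 / 22100
= 9139/22100 = 0.4135

P = 0.4135


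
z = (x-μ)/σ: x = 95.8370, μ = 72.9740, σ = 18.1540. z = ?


z = (95.8370 - 72.9740)/18.1540
= 22.8630/18.1540
= 1.2594

z = 1.2594


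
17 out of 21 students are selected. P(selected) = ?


P = 17/21 = 0.8095

P = 0.8095


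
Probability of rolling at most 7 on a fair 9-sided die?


Favorable outcomes (roll ≤ 7): 7
Total outcomes = 9
P = 7/9 = 0.7778

P = 0.7778


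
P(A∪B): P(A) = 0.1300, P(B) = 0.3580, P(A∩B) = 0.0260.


P(A∪B) = 0.1300 + 0.3580 - 0.0260
= 0.4880 - 0.0260
= 0.4620

P(A∪B) = 0.4620


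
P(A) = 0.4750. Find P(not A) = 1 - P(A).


P(not A) = 1 - 0.4750 = 0.5250

P(not A) = 0.5250


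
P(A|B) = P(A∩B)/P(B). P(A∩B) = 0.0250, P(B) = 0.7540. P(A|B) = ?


P(A|B) = 0.0250/0.7540 = 0.0332

P(A|B) = 0.0332


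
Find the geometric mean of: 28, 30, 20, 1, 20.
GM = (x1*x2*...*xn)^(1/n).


Product = 28 × 30 × 20 × 1 × 20 = 336000
GM = 336000^(1/5) = 12.7429

GM = 12.7429


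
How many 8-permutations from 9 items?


P(9,8) = 9!/1!
= 362880/1
= 362880

P(9,8) = 362880


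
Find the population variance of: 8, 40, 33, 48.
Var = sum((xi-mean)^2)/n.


Mean = 32.2500
Squared deviations: 588.0625, 60.0625, 0.5625, 248.0625
Sum = 896.7500
Variance = 896.7500/4 = 224.1875

Variance = 224.1875


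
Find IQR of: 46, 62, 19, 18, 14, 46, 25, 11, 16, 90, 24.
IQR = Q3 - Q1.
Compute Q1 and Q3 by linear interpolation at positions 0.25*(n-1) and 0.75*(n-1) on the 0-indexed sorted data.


Sorted: 11, 14, 16, 18, 19, 24, 25, 46, 46, 62, 90
Q1 (25th %ile) = 17.0000
Q3 (75th %ile) = 46.0000
IQR = 46.0000 - 17.0000 = 29.0000

IQR = 29.0000


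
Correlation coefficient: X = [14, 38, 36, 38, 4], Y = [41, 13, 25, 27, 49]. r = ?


Mean X = 26.0000, Mean Y = 31.0000
SD X = 14.254824, SD Y = 12.649111
Cov = -168.000000
r = -168.000000/(14.254824*12.649111) = -0.9317

r = -0.9317


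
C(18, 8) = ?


C(18,8) = 18!/(8! × 10!)
= 6402373705728000/(40320 × 3628800)
= 43758

C(18,8) = 43758


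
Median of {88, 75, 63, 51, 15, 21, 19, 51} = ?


Sorted: 15, 19, 21, 51, 51, 63, 75, 88
n = 8 (even)
Middle values: 51 and 51
Median = (51+51)/2 = 51.0000

Median = 51.0000


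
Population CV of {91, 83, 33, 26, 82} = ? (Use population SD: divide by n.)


Mean = 63.0000
SD = 27.6188
CV = (27.6188/63.0000)*100 = 43.8394%

CV = 43.8394%


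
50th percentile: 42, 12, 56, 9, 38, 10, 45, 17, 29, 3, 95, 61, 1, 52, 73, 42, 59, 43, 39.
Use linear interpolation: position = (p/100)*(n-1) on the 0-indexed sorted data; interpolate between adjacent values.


Sorted: 1, 3, 9, 10, 12, 17, 29, 38, 39, 42, 42, 43, 45, 52, 56, 59, 61, 73, 95
n = 19
Index = 50/100 * 18 = 9.0000
Lower = data[9] = 42, Upper = data[10] = 42
P50 = 42 + 0*(0) = 42.0000

P50 = 42.0000


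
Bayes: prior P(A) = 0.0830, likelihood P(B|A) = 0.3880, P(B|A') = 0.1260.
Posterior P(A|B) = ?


P(B) = P(B|A)*P(A) + P(B|A')*P(A')
= 0.3880*0.0830 + 0.1260*0.9170
= 0.032204 + 0.115542 = 0.147746
P(A|B) = 0.032204/0.147746 = 0.2180

P(A|B) = 0.2180


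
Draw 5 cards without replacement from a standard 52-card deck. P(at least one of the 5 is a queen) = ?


P(at least one) = 1 - P(none)
P(none) = (48/52) × (47/51) × (46/50) × (45/49) × (44/48) = 0.658842
P(at least one) = 1 - 0.658842 = 0.3412

P = 0.3412


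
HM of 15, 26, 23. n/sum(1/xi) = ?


Sum of reciprocals = 1/15 + 1/26 + 1/23 = 0.148606
HM = 3/0.148606 = 20.1875

HM = 20.1875


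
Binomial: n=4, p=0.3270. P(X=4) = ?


C(4,4) = 1
p^4 = 0.011434
(1-p)^0 = 1.000000
P = 1 * 0.011434 * 1.000000 = 0.0114

P(X=4) = 0.0114


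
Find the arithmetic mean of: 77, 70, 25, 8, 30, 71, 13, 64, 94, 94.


Sum = 77 + 70 + 25 + 8 + 30 + 71 + 13 + 64 + 94 + 94 = 546
n = 10
Mean = 546/10 = 54.6000

Mean = 54.6000


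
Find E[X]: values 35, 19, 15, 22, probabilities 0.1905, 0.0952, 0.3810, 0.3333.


E[X] = 35*0.1905 + 19*0.0952 + 15*0.3810 + 22*0.3333
= 6.6675 + 1.8088 + 5.7150 + 7.3326
= 21.5239

E[X] = 21.5239


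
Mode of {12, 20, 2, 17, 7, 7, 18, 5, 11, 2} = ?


Frequencies: 2:2, 5:1, 7:2, 11:1, 12:1, 17:1, 18:1, 20:1
Max frequency = 2
Mode = 2, 7

Mode = 2, 7


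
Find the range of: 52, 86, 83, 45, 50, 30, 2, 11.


Max = 86, Min = 2
Range = 86 - 2 = 84

Range = 84


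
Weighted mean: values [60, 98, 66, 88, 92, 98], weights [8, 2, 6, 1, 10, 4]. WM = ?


Numerator = 60*8 + 98*2 + 66*6 + 88*1 + 92*10 + 98*4 = 2472
Denominator = 8 + 2 + 6 + 1 + 10 + 4 = 31
WM = 2472/31 = 79.7419

WM = 79.7419


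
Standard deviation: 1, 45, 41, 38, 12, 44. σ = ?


Mean = 30.1667
Variance = 295.1389
SD = sqrt(295.1389) = 17.1796

SD = 17.1796


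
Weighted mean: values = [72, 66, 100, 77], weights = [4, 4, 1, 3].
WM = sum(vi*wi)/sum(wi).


Numerator = 72*4 + 66*4 + 100*1 + 77*3 = 883
Denominator = 4 + 4 + 1 + 3 = 12
WM = 883/12 = 73.5833

WM = 73.5833


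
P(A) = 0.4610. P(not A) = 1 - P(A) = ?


P(not A) = 1 - 0.4610 = 0.5390

P(not A) = 0.5390


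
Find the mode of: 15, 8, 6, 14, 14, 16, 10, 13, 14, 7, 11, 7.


Frequencies: 6:1, 7:2, 8:1, 10:1, 11:1, 13:1, 14:3, 15:1, 16:1
Max frequency = 3
Mode = 14

Mode = 14


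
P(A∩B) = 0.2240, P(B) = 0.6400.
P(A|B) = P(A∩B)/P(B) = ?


P(A|B) = 0.2240/0.6400 = 0.3500

P(A|B) = 0.3500


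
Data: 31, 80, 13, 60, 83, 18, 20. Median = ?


Sorted: 13, 18, 20, 31, 60, 80, 83
n = 7 (odd)
Middle value = 31

Median = 31


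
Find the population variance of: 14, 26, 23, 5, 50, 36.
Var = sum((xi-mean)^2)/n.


Mean = 25.6667
Squared deviations: 136.1111, 0.1111, 7.1111, 427.1111, 592.1111, 106.7778
Sum = 1269.3333
Variance = 1269.3333/6 = 211.5556

Variance = 211.5556


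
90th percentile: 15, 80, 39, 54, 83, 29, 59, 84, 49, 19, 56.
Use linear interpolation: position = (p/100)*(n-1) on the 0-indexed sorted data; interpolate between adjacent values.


Sorted: 15, 19, 29, 39, 49, 54, 56, 59, 80, 83, 84
n = 11
Index = 90/100 * 10 = 9.0000
Lower = data[9] = 83, Upper = data[10] = 84
P90 = 83 + 0*(1) = 83.0000

P90 = 83.0000


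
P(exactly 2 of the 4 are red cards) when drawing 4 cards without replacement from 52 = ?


Hypergeometric: P(X=2) = C(26,2)·C(26,2) / C(52,4)
= 325 × 325 / 270725
= 105625/270725 = 0.3902

P = 0.3902


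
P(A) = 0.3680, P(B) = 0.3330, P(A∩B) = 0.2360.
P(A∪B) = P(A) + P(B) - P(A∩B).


P(A∪B) = 0.3680 + 0.3330 - 0.2360
= 0.7010 - 0.2360
= 0.4650

P(A∪B) = 0.4650


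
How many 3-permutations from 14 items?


P(14,3) = 14!/11!
= 87178291200/39916800
= 2184

P(14,3) = 2184


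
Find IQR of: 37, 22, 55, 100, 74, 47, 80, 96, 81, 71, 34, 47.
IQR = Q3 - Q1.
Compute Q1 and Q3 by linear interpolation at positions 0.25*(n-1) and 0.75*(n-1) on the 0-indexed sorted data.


Sorted: 22, 34, 37, 47, 47, 55, 71, 74, 80, 81, 96, 100
Q1 (25th %ile) = 44.5000
Q3 (75th %ile) = 80.2500
IQR = 80.2500 - 44.5000 = 35.7500

IQR = 35.7500


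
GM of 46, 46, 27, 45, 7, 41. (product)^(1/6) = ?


Product = 46 × 46 × 27 × 45 × 7 × 41 = 737859780
GM = 737859780^(1/6) = 30.0605

GM = 30.0605


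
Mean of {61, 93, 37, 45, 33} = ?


Sum = 61 + 93 + 37 + 45 + 33 = 269
n = 5
Mean = 269/5 = 53.8000

Mean = 53.8000


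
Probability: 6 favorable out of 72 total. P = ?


P = 6/72 = 0.0833

P = 0.0833


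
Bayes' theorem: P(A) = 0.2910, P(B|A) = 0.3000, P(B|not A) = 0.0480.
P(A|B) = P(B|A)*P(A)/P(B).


P(B) = P(B|A)*P(A) + P(B|A')*P(A')
= 0.3000*0.2910 + 0.0480*0.7090
= 0.087300 + 0.034032 = 0.121332
P(A|B) = 0.087300/0.121332 = 0.7195

P(A|B) = 0.7195


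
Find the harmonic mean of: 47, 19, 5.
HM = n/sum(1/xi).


Sum of reciprocals = 1/47 + 1/19 + 1/5 = 0.273908
HM = 3/0.273908 = 10.9526

HM = 10.9526


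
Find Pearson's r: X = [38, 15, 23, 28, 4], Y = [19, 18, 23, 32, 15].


Mean X = 21.6000, Mean Y = 21.4000
SD X = 11.534297, SD Y = 5.885576
Cov = 33.160000
r = 33.160000/(11.534297*5.885576) = 0.4885

r = 0.4885


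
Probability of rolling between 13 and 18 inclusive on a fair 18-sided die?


Favorable outcomes (13 ≤ roll ≤ 18): 6
Total outcomes = 18
P = 6/18 = 0.3333

P = 0.3333


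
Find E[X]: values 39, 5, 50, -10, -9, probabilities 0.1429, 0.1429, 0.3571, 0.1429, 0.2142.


E[X] = 39*0.1429 + 5*0.1429 + 50*0.3571 - 10*0.1429 - 9*0.2142
= 5.5731 + 0.7145 + 17.8550 - 1.4290 - 1.9278
= 20.7858

E[X] = 20.7858


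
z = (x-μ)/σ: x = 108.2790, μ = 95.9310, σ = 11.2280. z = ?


z = (108.2790 - 95.9310)/11.2280
= 12.3480/11.2280
= 1.0998

z = 1.0998


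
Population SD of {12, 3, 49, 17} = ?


Mean = 20.2500
Variance = 300.6875
SD = sqrt(300.6875) = 17.3403

SD = 17.3403


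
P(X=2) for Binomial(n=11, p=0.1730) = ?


C(11,2) = 55
p^2 = 0.029929
(1-p)^9 = 0.180946
P = 55 * 0.029929 * 0.180946 = 0.2979

P(X=2) = 0.2979


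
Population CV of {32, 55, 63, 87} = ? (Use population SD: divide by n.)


Mean = 59.2500
SD = 19.6517
CV = (19.6517/59.2500)*100 = 33.1673%

CV = 33.1673%


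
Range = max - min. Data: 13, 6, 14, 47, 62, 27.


Max = 62, Min = 6
Range = 62 - 6 = 56

Range = 56


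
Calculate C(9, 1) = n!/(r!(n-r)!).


C(9,1) = 9!/(1! × 8!)
= 362880/(1 × 40320)
= 9

C(9,1) = 9


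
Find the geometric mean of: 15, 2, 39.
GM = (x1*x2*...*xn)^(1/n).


Product = 15 × 2 × 39 = 1170
GM = 1170^(1/3) = 10.5373

GM = 10.5373


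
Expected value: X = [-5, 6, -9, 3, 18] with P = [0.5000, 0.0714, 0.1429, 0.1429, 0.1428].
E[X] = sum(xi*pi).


E[X] = -5*0.5000 + 6*0.0714 - 9*0.1429 + 3*0.1429 + 18*0.1428
= -2.5000 + 0.4284 - 1.2861 + 0.4287 + 2.5704
= -0.3586

E[X] = -0.3586


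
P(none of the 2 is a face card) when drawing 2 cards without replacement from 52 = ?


P(no face cards) = (40/52) × (39/51)
= 0.5882

P = 0.5882


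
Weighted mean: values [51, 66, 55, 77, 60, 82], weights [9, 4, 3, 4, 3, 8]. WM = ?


Numerator = 51*9 + 66*4 + 55*3 + 77*4 + 60*3 + 82*8 = 2032
Denominator = 9 + 4 + 3 + 4 + 3 + 8 = 31
WM = 2032/31 = 65.5484

WM = 65.5484


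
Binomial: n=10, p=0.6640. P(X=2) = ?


C(10,2) = 45
p^2 = 0.440896
(1-p)^8 = 0.000162
P = 45 * 0.440896 * 0.000162 = 0.0032

P(X=2) = 0.0032
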